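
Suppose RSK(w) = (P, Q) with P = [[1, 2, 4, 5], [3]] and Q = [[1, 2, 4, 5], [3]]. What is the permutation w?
1 3 2 4 5

Reverse RSK: for i = n, n-1, ..., 1, locate i in Q, remove the corresponding corner cell from P, and reverse-bump its entry up through P; the value ejected from row 1 is w(i).

So w = 1 3 2 4 5.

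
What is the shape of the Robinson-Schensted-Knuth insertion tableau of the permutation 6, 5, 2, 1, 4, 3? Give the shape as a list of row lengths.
[2, 2, 1, 1]

Row-insert each entry into an empty tableau.

After inserting 6: P = [[6]].
After inserting 5: P = [[5], [6]].
After inserting 2: P = [[2], [5], [6]].
After inserting 1: P = [[1], [2], [5], [6]].
After inserting 4: P = [[1, 4], [2], [5], [6]].
After inserting 3: P = [[1, 3], [2, 4], [5], [6]].

The final insertion tableau P = [[1, 3], [2, 4], [5], [6]] has shape [2, 2, 1, 1].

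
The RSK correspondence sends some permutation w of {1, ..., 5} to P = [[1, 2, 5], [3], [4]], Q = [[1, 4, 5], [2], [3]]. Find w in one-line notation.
Reverse the RSK construction: for i from n down to 1, find the cell of Q containing i, remove the entry at that cell from P, and reverse-bump it up through P; the value ejected from row 1 is w(i).

Step i=5: Q has 5 at row 1, column 3; remove that cell from P, ejecting 5. So w(5) = 5. P is now [[1, 2], [3], [4]].
Step i=4: Q has 4 at row 1, column 2; remove that cell from P, ejecting 2. So w(4) = 2. P is now [[1], [3], [4]].
Step i=3: Q has 3 at row 3, column 1; remove 4 from row 3 of P and reverse-bump: 4 enters row 2 and ejects 3; 3 enters row 1 and ejects 1. So w(3) = 1. P is now [[3], [4]].
Step i=2: Q has 2 at row 2, column 1; remove 4 from row 2 of P and reverse-bump: 4 enters row 1 and ejects 3. So w(2) = 3. P is now [[4]].
Step i=1: Q has 1 at row 1, column 1; remove that cell from P, ejecting 4. So w(1) = 4. P is now [].

So w = 4 3 1 2 5.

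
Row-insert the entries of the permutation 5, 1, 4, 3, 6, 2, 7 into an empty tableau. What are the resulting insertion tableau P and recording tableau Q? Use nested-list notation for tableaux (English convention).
P = [[1, 2, 6, 7], [3], [4], [5]], Q = [[1, 3, 5, 7], [2], [4], [6]]

Insert each entry of the permutation into P by Schensted row insertion, recording in Q the position of each new cell.

After inserting 5: P = [[5]].
After inserting 1: P = [[1], [5]].
After inserting 4: P = [[1, 4], [5]].
After inserting 3: P = [[1, 3], [4], [5]].
After inserting 6: P = [[1, 3, 6], [4], [5]].
After inserting 2: P = [[1, 2, 6], [3], [4], [5]].
After inserting 7: P = [[1, 2, 6, 7], [3], [4], [5]].

So P = [[1, 2, 6, 7], [3], [4], [5]], Q = [[1, 3, 5, 7], [2], [4], [6]].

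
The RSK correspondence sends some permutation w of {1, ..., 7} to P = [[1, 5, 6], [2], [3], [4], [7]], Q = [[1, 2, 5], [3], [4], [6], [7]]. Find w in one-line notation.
Reverse the RSK construction: for i from n down to 1, find the cell of Q containing i, remove the entry at that cell from P, and reverse-bump it up through P; the value ejected from row 1 is w(i).

Step i=7: Q has 7 at row 5, column 1; remove 7 from row 5 of P and reverse-bump: 7 enters row 4 and ejects 4; 4 enters row 3 and ejects 3; 3 enters row 2 and ejects 2; 2 enters row 1 and ejects 1. So w(7) = 1. P is now [[2, 5, 6], [3], [4], [7]].
Step i=6: Q has 6 at row 4, column 1; remove 7 from row 4 of P and reverse-bump: 7 enters row 3 and ejects 4; 4 enters row 2 and ejects 3; 3 enters row 1 and ejects 2. So w(6) = 2. P is now [[3, 5, 6], [4], [7]].
Step i=5: Q has 5 at row 1, column 3; remove that cell from P, ejecting 6. So w(5) = 6. P is now [[3, 5], [4], [7]].
Step i=4: Q has 4 at row 3, column 1; remove 7 from row 3 of P and reverse-bump: 7 enters row 2 and ejects 4; 4 enters row 1 and ejects 3. So w(4) = 3. P is now [[4, 5], [7]].
Step i=3: Q has 3 at row 2, column 1; remove 7 from row 2 of P and reverse-bump: 7 enters row 1 and ejects 5. So w(3) = 5. P is now [[4, 7]].
Step i=2: Q has 2 at row 1, column 2; remove that cell from P, ejecting 7. So w(2) = 7. P is now [[4]].
Step i=1: Q has 1 at row 1, column 1; remove that cell from P, ejecting 4. So w(1) = 4. P is now [].

So w = 4 7 5 3 6 2 1.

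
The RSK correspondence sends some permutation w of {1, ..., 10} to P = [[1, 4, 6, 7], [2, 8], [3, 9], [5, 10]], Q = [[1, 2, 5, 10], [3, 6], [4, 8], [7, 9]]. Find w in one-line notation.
3 5 4 2 10 9 1 8 6 7

Reverse the RSK construction: for i from n down to 1, find the cell of Q containing i, remove the entry at that cell from P, and reverse-bump it up through P; the value ejected from row 1 is w(i).

Step i=10: Q has 10 at row 1, column 4; remove that cell from P, ejecting 7. So w(10) = 7. P is now [[1, 4, 6], [2, 8], [3, 9], [5, 10]].
Step i=9: Q has 9 at row 4, column 2; remove 10 from row 4 of P and reverse-bump: 10 enters row 3 and ejects 9; 9 enters row 2 and ejects 8; 8 enters row 1 and ejects 6. So w(9) = 6. P is now [[1, 4, 8], [2, 9], [3, 10], [5]].
Step i=8: Q has 8 at row 3, column 2; remove 10 from row 3 of P and reverse-bump: 10 enters row 2 and ejects 9; 9 enters row 1 and ejects 8. So w(8) = 8. P is now [[1, 4, 9], [2, 10], [3], [5]].
Step i=7: Q has 7 at row 4, column 1; remove 5 from row 4 of P and reverse-bump: 5 enters row 3 and ejects 3; 3 enters row 2 and ejects 2; 2 enters row 1 and ejects 1. So w(7) = 1. P is now [[2, 4, 9], [3, 10], [5]].
Step i=6: Q has 6 at row 2, column 2; remove 10 from row 2 of P and reverse-bump: 10 enters row 1 and ejects 9. So w(6) = 9. P is now [[2, 4, 10], [3], [5]].
Step i=5: Q has 5 at row 1, column 3; remove that cell from P, ejecting 10. So w(5) = 10. P is now [[2, 4], [3], [5]].
Step i=4: Q has 4 at row 3, column 1; remove 5 from row 3 of P and reverse-bump: 5 enters row 2 and ejects 3; 3 enters row 1 and ejects 2. So w(4) = 2. P is now [[3, 4], [5]].
Step i=3: Q has 3 at row 2, column 1; remove 5 from row 2 of P and reverse-bump: 5 enters row 1 and ejects 4. So w(3) = 4. P is now [[3, 5]].
Step i=2: Q has 2 at row 1, column 2; remove that cell from P, ejecting 5. So w(2) = 5. P is now [[3]].
Step i=1: Q has 1 at row 1, column 1; remove that cell from P, ejecting 3. So w(1) = 3. P is now [].

So w = 3 5 4 2 10 9 1 8 6 7.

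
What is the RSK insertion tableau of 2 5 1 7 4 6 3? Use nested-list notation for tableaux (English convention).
Insert 2: appended to row 1. P = [[2]].
Insert 5: appended to row 1. P = [[2, 5]].
Insert 1: 1 bumps 2 from row 1; 2 starts row 2. P = [[1, 5], [2]].
Insert 7: appended to row 1. P = [[1, 5, 7], [2]].
Insert 4: 4 bumps 5 from row 1; 5 appends to row 2. P = [[1, 4, 7], [2, 5]].
Insert 6: 6 bumps 7 from row 1; 7 appends to row 2. P = [[1, 4, 6], [2, 5, 7]].
Insert 3: 3 bumps 4 from row 1; 4 bumps 5 from row 2; 5 starts row 3. P = [[1, 3, 6], [2, 4, 7], [5]].

So P = [[1, 3, 6], [2, 4, 7], [5]].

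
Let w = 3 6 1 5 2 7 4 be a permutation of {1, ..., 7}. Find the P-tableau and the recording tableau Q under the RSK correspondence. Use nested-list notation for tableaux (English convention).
Insert each entry of the permutation into P by Schensted row insertion, recording in Q the position of each new cell.

Insert 3: appended to row 1. P = [[3]].
Insert 6: appended to row 1. P = [[3, 6]].
Insert 1: 1 bumps 3 from row 1; 3 starts row 2. P = [[1, 6], [3]].
Insert 5: 5 bumps 6 from row 1; 6 appends to row 2. P = [[1, 5], [3, 6]].
Insert 2: 2 bumps 5 from row 1; 5 bumps 6 from row 2; 6 starts row 3. P = [[1, 2], [3, 5], [6]].
Insert 7: appended to row 1. P = [[1, 2, 7], [3, 5], [6]].
Insert 4: 4 bumps 7 from row 1; 7 appends to row 2. P = [[1, 2, 4], [3, 5, 7], [6]].

So P = [[1, 2, 4], [3, 5, 7], [6]], Q = [[1, 2, 6], [3, 4, 7], [5]].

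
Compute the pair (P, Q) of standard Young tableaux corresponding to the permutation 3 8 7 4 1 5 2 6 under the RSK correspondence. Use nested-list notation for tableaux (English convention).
Insert each entry of the permutation into P by Schensted row insertion, recording in Q the position of each new cell.

Insert 3: appended to row 1. P = [[3]].
Insert 8: appended to row 1. P = [[3, 8]].
Insert 7: 7 bumps 8 from row 1; 8 starts row 2. P = [[3, 7], [8]].
Insert 4: 4 bumps 7 from row 1; 7 bumps 8 from row 2; 8 starts row 3. P = [[3, 4], [7], [8]].
Insert 1: 1 bumps 3 from row 1; 3 bumps 7 from row 2; 7 bumps 8 from row 3; 8 starts row 4. P = [[1, 4], [3], [7], [8]].
Insert 5: appended to row 1. P = [[1, 4, 5], [3], [7], [8]].
Insert 2: 2 bumps 4 from row 1; 4 appends to row 2. P = [[1, 2, 5], [3, 4], [7], [8]].
Insert 6: appended to row 1. P = [[1, 2, 5, 6], [3, 4], [7], [8]].

So P = [[1, 2, 5, 6], [3, 4], [7], [8]], Q = [[1, 2, 6, 8], [3, 7], [4], [5]].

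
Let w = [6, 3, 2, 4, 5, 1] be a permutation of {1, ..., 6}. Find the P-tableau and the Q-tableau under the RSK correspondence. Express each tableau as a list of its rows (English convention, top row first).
P = [[1, 4, 5], [2], [3], [6]], Q = [[1, 4, 5], [2], [3], [6]]

Insert each entry of the permutation into P by Schensted row insertion, recording in Q the position of each new cell.

After inserting 6: P = [[6]].
After inserting 3: P = [[3], [6]].
After inserting 2: P = [[2], [3], [6]].
After inserting 4: P = [[2, 4], [3], [6]].
After inserting 5: P = [[2, 4, 5], [3], [6]].
After inserting 1: P = [[1, 4, 5], [2], [3], [6]].

So P = [[1, 4, 5], [2], [3], [6]], Q = [[1, 4, 5], [2], [3], [6]].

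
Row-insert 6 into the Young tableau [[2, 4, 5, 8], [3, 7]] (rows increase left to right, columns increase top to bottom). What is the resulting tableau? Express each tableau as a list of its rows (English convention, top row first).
In row 1, 6 replaces 8 (the leftmost entry greater than 6); 8 is bumped to row 2. 8 is appended to row 2. The new tableau is [[2, 4, 5, 6], [3, 7, 8]].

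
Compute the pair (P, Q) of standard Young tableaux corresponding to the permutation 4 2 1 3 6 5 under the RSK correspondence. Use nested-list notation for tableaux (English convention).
Insert each entry of the permutation into P by Schensted row insertion, recording in Q the position of each new cell.

Insert 4: appended to row 1. P = [[4]].
Insert 2: 2 bumps 4 from row 1; 4 starts row 2. P = [[2], [4]].
Insert 1: 1 bumps 2 from row 1; 2 bumps 4 from row 2; 4 starts row 3. P = [[1], [2], [4]].
Insert 3: appended to row 1. P = [[1, 3], [2], [4]].
Insert 6: appended to row 1. P = [[1, 3, 6], [2], [4]].
Insert 5: 5 bumps 6 from row 1; 6 appends to row 2. P = [[1, 3, 5], [2, 6], [4]].

So P = [[1, 3, 5], [2, 6], [4]], Q = [[1, 4, 5], [2, 6], [3]].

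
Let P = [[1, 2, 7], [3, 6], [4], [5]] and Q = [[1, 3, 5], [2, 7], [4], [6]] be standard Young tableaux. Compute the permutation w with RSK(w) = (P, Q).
5 4 6 3 7 1 2

Reverse RSK: for i = n, n-1, ..., 1, locate i in Q, remove the corresponding corner cell from P, and reverse-bump its entry up through P; the value ejected from row 1 is w(i).

So w = 5 4 6 3 7 1 2.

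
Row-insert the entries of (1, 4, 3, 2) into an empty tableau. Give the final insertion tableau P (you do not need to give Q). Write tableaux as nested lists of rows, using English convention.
Insert 1: appended to row 1. P = [[1]].
Insert 4: appended to row 1. P = [[1, 4]].
Insert 3: 3 bumps 4 from row 1; 4 starts row 2. P = [[1, 3], [4]].
Insert 2: 2 bumps 3 from row 1; 3 bumps 4 from row 2; 4 starts row 3. P = [[1, 2], [3], [4]].

So P = [[1, 2], [3], [4]].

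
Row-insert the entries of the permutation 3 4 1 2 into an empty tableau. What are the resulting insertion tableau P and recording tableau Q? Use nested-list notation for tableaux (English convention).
Insert each entry of the permutation into P by Schensted row insertion, recording in Q the position of each new cell.

Insert 3: appended to row 1. P = [[3]].
Insert 4: appended to row 1. P = [[3, 4]].
Insert 1: 1 bumps 3 from row 1; 3 starts row 2. P = [[1, 4], [3]].
Insert 2: 2 bumps 4 from row 1; 4 appends to row 2. P = [[1, 2], [3, 4]].

So P = [[1, 2], [3, 4]], Q = [[1, 2], [3, 4]].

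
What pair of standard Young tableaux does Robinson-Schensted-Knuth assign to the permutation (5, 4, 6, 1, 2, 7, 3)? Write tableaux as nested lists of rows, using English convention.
Insert each entry of the permutation into P by Schensted row insertion, recording in Q the position of each new cell.

Insert 5: appended to row 1. P = [[5]], Q = [[1]].
Insert 4: 4 bumps 5 from row 1; 5 starts row 2. P = [[4], [5]], Q = [[1], [2]].
Insert 6: appended to row 1. P = [[4, 6], [5]], Q = [[1, 3], [2]].
Insert 1: 1 bumps 4 from row 1; 4 bumps 5 from row 2; 5 starts row 3. P = [[1, 6], [4], [5]], Q = [[1, 3], [2], [4]].
Insert 2: 2 bumps 6 from row 1; 6 appends to row 2. P = [[1, 2], [4, 6], [5]], Q = [[1, 3], [2, 5], [4]].
Insert 7: appended to row 1. P = [[1, 2, 7], [4, 6], [5]], Q = [[1, 3, 6], [2, 5], [4]].
Insert 3: 3 bumps 7 from row 1; 7 appends to row 2. P = [[1, 2, 3], [4, 6, 7], [5]], Q = [[1, 3, 6], [2, 5, 7], [4]].

So P = [[1, 2, 3], [4, 6, 7], [5]], Q = [[1, 3, 6], [2, 5, 7], [4]].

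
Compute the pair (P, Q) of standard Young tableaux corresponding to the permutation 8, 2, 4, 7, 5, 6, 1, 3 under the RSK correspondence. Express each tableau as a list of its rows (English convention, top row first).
P = [[1, 3, 5, 6], [2, 4], [7], [8]], Q = [[1, 3, 4, 6], [2, 8], [5], [7]]

Insert each entry of the permutation into P by Schensted row insertion, recording in Q the position of each new cell.

Insert 8: appended to row 1. P = [[8]], Q = [[1]].
Insert 2: 2 bumps 8 from row 1; 8 starts row 2. P = [[2], [8]], Q = [[1], [2]].
Insert 4: appended to row 1. P = [[2, 4], [8]], Q = [[1, 3], [2]].
Insert 7: appended to row 1. P = [[2, 4, 7], [8]], Q = [[1, 3, 4], [2]].
Insert 5: 5 bumps 7 from row 1; 7 bumps 8 from row 2; 8 starts row 3. P = [[2, 4, 5], [7], [8]], Q = [[1, 3, 4], [2], [5]].
Insert 6: appended to row 1. P = [[2, 4, 5, 6], [7], [8]], Q = [[1, 3, 4, 6], [2], [5]].
Insert 1: 1 bumps 2 from row 1; 2 bumps 7 from row 2; 7 bumps 8 from row 3; 8 starts row 4. P = [[1, 4, 5, 6], [2], [7], [8]], Q = [[1, 3, 4, 6], [2], [5], [7]].
Insert 3: 3 bumps 4 from row 1; 4 appends to row 2. P = [[1, 3, 5, 6], [2, 4], [7], [8]], Q = [[1, 3, 4, 6], [2, 8], [5], [7]].

So P = [[1, 3, 5, 6], [2, 4], [7], [8]], Q = [[1, 3, 4, 6], [2, 8], [5], [7]].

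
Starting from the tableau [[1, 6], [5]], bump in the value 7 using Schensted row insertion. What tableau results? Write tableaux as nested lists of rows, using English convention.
7 is larger than every entry of row 1, so it is appended to row 1. The new tableau is [[1, 6, 7], [5]].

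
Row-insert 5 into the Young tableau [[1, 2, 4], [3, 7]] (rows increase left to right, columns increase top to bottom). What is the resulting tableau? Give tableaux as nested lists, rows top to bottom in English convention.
5 is larger than every entry of row 1, so it is appended to row 1. The new tableau is [[1, 2, 4, 5], [3, 7]].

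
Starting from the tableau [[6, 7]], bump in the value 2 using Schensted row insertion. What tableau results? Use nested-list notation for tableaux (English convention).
In row 1, 2 replaces 6 (the leftmost entry greater than 2); 6 is bumped to row 2. 6 starts a new row 2. The new tableau is [[2, 7], [6]].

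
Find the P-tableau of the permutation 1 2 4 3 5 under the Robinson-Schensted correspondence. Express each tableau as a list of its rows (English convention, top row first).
P = [[1, 2, 3, 5], [4]]

Insert 1: appended to row 1. P = [[1]].
Insert 2: appended to row 1. P = [[1, 2]].
Insert 4: appended to row 1. P = [[1, 2, 4]].
Insert 3: 3 bumps 4 from row 1; 4 starts row 2. P = [[1, 2, 3], [4]].
Insert 5: appended to row 1. P = [[1, 2, 3, 5], [4]].

So P = [[1, 2, 3, 5], [4]].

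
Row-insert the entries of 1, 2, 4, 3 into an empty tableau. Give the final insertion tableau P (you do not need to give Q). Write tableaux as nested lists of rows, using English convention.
Insert 1: appended to row 1. P = [[1]].
Insert 2: appended to row 1. P = [[1, 2]].
Insert 4: appended to row 1. P = [[1, 2, 4]].
Insert 3: 3 bumps 4 from row 1; 4 starts row 2. P = [[1, 2, 3], [4]].

So P = [[1, 2, 3], [4]].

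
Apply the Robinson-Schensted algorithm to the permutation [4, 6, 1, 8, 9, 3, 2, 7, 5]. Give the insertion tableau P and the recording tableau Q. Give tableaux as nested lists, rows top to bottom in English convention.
P = [[1, 2, 5, 9], [3, 6, 7], [4, 8]], Q = [[1, 2, 4, 5], [3, 6, 8], [7, 9]]

Insert each entry of the permutation into P by Schensted row insertion, recording in Q the position of each new cell.

After inserting 4: P = [[4]].
After inserting 6: P = [[4, 6]].
After inserting 1: P = [[1, 6], [4]].
After inserting 8: P = [[1, 6, 8], [4]].
After inserting 9: P = [[1, 6, 8, 9], [4]].
After inserting 3: P = [[1, 3, 8, 9], [4, 6]].
After inserting 2: P = [[1, 2, 8, 9], [3, 6], [4]].
After inserting 7: P = [[1, 2, 7, 9], [3, 6, 8], [4]].
After inserting 5: P = [[1, 2, 5, 9], [3, 6, 7], [4, 8]].

So P = [[1, 2, 5, 9], [3, 6, 7], [4, 8]], Q = [[1, 2, 4, 5], [3, 6, 8], [7, 9]].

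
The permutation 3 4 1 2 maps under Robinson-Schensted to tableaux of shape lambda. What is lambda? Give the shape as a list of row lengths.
[2, 2]

Row-insert each entry into an empty tableau.

After inserting 3: P = [[3]].
After inserting 4: P = [[3, 4]].
After inserting 1: P = [[1, 4], [3]].
After inserting 2: P = [[1, 2], [3, 4]].

The final insertion tableau P = [[1, 2], [3, 4]] has shape [2, 2].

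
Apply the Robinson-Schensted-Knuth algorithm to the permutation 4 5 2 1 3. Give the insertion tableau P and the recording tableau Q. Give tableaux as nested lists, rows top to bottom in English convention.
P = [[1, 3], [2, 5], [4]], Q = [[1, 2], [3, 5], [4]]

Insert each entry of the permutation into P by Schensted row insertion, recording in Q the position of each new cell.

Insert 4: appended to row 1. P = [[4]], Q = [[1]].
Insert 5: appended to row 1. P = [[4, 5]], Q = [[1, 2]].
Insert 2: 2 bumps 4 from row 1; 4 starts row 2. P = [[2, 5], [4]], Q = [[1, 2], [3]].
Insert 1: 1 bumps 2 from row 1; 2 bumps 4 from row 2; 4 starts row 3. P = [[1, 5], [2], [4]], Q = [[1, 2], [3], [4]].
Insert 3: 3 bumps 5 from row 1; 5 appends to row 2. P = [[1, 3], [2, 5], [4]], Q = [[1, 2], [3, 5], [4]].

So P = [[1, 3], [2, 5], [4]], Q = [[1, 2], [3, 5], [4]].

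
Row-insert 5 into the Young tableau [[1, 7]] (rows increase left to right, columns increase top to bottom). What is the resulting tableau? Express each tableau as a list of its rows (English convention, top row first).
[[1, 5], [7]]

In row 1, 5 replaces 7 (the leftmost entry greater than 5); 7 is bumped to row 2. 7 starts a new row 2. The new tableau is [[1, 5], [7]].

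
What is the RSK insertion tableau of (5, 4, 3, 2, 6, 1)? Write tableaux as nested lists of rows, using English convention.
P = [[1, 6], [2], [3], [4], [5]]

Insert 5: appended to row 1. P = [[5]].
Insert 4: 4 bumps 5 from row 1; 5 starts row 2. P = [[4], [5]].
Insert 3: 3 bumps 4 from row 1; 4 bumps 5 from row 2; 5 starts row 3. P = [[3], [4], [5]].
Insert 2: 2 bumps 3 from row 1; 3 bumps 4 from row 2; 4 bumps 5 from row 3; 5 starts row 4. P = [[2], [3], [4], [5]].
Insert 6: appended to row 1. P = [[2, 6], [3], [4], [5]].
Insert 1: 1 bumps 2 from row 1; 2 bumps 3 from row 2; 3 bumps 4 from row 3; 4 bumps 5 from row 4; 5 starts row 5. P = [[1, 6], [2], [3], [4], [5]].

So P = [[1, 6], [2], [3], [4], [5]].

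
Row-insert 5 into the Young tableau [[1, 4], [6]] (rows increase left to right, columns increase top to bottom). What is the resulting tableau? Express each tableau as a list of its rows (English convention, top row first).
5 is larger than every entry of row 1, so it is appended to row 1. The new tableau is [[1, 4, 5], [6]].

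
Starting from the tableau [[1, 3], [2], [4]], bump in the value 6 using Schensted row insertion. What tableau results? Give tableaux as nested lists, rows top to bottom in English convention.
6 is larger than every entry of row 1, so it is appended to row 1. The new tableau is [[1, 3, 6], [2], [4]].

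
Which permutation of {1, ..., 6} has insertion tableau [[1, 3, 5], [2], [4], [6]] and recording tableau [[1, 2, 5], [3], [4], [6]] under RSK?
Reverse the RSK construction: for i from n down to 1, find the cell of Q containing i, remove the entry at that cell from P, and reverse-bump it up through P; the value ejected from row 1 is w(i).

Step i=6: Q has 6 at row 4, column 1; remove 6 from row 4 of P and reverse-bump: 6 enters row 3 and ejects 4; 4 enters row 2 and ejects 2; 2 enters row 1 and ejects 1. So w(6) = 1. P is now [[2, 3, 5], [4], [6]].
Step i=5: Q has 5 at row 1, column 3; remove that cell from P, ejecting 5. So w(5) = 5. P is now [[2, 3], [4], [6]].
Step i=4: Q has 4 at row 3, column 1; remove 6 from row 3 of P and reverse-bump: 6 enters row 2 and ejects 4; 4 enters row 1 and ejects 3. So w(4) = 3. P is now [[2, 4], [6]].
Step i=3: Q has 3 at row 2, column 1; remove 6 from row 2 of P and reverse-bump: 6 enters row 1 and ejects 4. So w(3) = 4. P is now [[2, 6]].
Step i=2: Q has 2 at row 1, column 2; remove that cell from P, ejecting 6. So w(2) = 6. P is now [[2]].
Step i=1: Q has 1 at row 1, column 1; remove that cell from P, ejecting 2. So w(1) = 2. P is now [].

So w = 2 6 4 3 5 1.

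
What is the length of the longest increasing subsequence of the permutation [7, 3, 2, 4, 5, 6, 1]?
4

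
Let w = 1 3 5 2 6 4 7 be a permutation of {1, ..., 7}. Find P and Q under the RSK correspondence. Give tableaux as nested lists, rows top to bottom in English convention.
Insert each entry of the permutation into P by Schensted row insertion, recording in Q the position of each new cell.

After inserting 1: P = [[1]].
After inserting 3: P = [[1, 3]].
After inserting 5: P = [[1, 3, 5]].
After inserting 2: P = [[1, 2, 5], [3]].
After inserting 6: P = [[1, 2, 5, 6], [3]].
After inserting 4: P = [[1, 2, 4, 6], [3, 5]].
After inserting 7: P = [[1, 2, 4, 6, 7], [3, 5]].

So P = [[1, 2, 4, 6, 7], [3, 5]], Q = [[1, 2, 3, 5, 7], [4, 6]].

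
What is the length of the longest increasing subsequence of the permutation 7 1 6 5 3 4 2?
3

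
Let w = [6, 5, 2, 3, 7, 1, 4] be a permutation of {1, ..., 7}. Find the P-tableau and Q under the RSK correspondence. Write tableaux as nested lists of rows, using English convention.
P = [[1, 3, 4], [2, 7], [5], [6]], Q = [[1, 4, 5], [2, 7], [3], [6]]

Insert each entry of the permutation into P by Schensted row insertion, recording in Q the position of each new cell.

Insert 6: appended to row 1. P = [[6]].
Insert 5: 5 bumps 6 from row 1; 6 starts row 2. P = [[5], [6]].
Insert 2: 2 bumps 5 from row 1; 5 bumps 6 from row 2; 6 starts row 3. P = [[2], [5], [6]].
Insert 3: appended to row 1. P = [[2, 3], [5], [6]].
Insert 7: appended to row 1. P = [[2, 3, 7], [5], [6]].
Insert 1: 1 bumps 2 from row 1; 2 bumps 5 from row 2; 5 bumps 6 from row 3; 6 starts row 4. P = [[1, 3, 7], [2], [5], [6]].
Insert 4: 4 bumps 7 from row 1; 7 appends to row 2. P = [[1, 3, 4], [2, 7], [5], [6]].

So P = [[1, 3, 4], [2, 7], [5], [6]], Q = [[1, 4, 5], [2, 7], [3], [6]].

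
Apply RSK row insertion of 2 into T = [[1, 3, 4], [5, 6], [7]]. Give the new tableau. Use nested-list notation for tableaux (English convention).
[[1, 2, 4], [3, 6], [5], [7]]

In row 1, 2 replaces 3 (the leftmost entry greater than 2); 3 is bumped to row 2. In row 2, 3 replaces 5 (the leftmost entry greater than 3); 5 is bumped to row 3. In row 3, 5 replaces 7 (the leftmost entry greater than 5); 7 is bumped to row 4. 7 starts a new row 4. The new tableau is [[1, 2, 4], [3, 6], [5], [7]].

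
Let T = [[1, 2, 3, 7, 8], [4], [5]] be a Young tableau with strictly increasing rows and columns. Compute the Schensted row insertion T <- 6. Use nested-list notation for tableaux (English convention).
In row 1, 6 replaces 7 (the leftmost entry greater than 6); 7 is bumped to row 2. 7 is appended to row 2. The new tableau is [[1, 2, 3, 6, 8], [4, 7], [5]].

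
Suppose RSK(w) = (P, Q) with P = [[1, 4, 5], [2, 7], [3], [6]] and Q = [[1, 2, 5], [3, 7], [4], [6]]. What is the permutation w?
Reverse the RSK construction: for i from n down to 1, find the cell of Q containing i, remove the entry at that cell from P, and reverse-bump it up through P; the value ejected from row 1 is w(i).

Step i=7: Q has 7 at row 2, column 2; remove 7 from row 2 of P and reverse-bump: 7 enters row 1 and ejects 5. So w(7) = 5. P is now [[1, 4, 7], [2], [3], [6]].
Step i=6: Q has 6 at row 4, column 1; remove 6 from row 4 of P and reverse-bump: 6 enters row 3 and ejects 3; 3 enters row 2 and ejects 2; 2 enters row 1 and ejects 1. So w(6) = 1. P is now [[2, 4, 7], [3], [6]].
Step i=5: Q has 5 at row 1, column 3; remove that cell from P, ejecting 7. So w(5) = 7. P is now [[2, 4], [3], [6]].
Step i=4: Q has 4 at row 3, column 1; remove 6 from row 3 of P and reverse-bump: 6 enters row 2 and ejects 3; 3 enters row 1 and ejects 2. So w(4) = 2. P is now [[3, 4], [6]].
Step i=3: Q has 3 at row 2, column 1; remove 6 from row 2 of P and reverse-bump: 6 enters row 1 and ejects 4. So w(3) = 4. P is now [[3, 6]].
Step i=2: Q has 2 at row 1, column 2; remove that cell from P, ejecting 6. So w(2) = 6. P is now [[3]].
Step i=1: Q has 1 at row 1, column 1; remove that cell from P, ejecting 3. So w(1) = 3. P is now [].

So w = 3 6 4 2 7 1 5.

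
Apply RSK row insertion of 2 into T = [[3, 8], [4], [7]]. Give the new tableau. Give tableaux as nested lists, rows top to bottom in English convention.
[[2, 8], [3], [4], [7]]

In row 1, 2 replaces 3 (the leftmost entry greater than 2); 3 is bumped to row 2. In row 2, 3 replaces 4 (the leftmost entry greater than 3); 4 is bumped to row 3. In row 3, 4 replaces 7 (the leftmost entry greater than 4); 7 is bumped to row 4. 7 starts a new row 4. The new tableau is [[2, 8], [3], [4], [7]].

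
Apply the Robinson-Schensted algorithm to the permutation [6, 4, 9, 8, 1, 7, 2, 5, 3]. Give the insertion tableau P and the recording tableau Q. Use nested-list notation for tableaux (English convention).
P = [[1, 2, 3], [4, 5], [6, 7], [8], [9]], Q = [[1, 3, 8], [2, 4], [5, 6], [7], [9]]

Insert each entry of the permutation into P by Schensted row insertion, recording in Q the position of each new cell.

Insert 6: appended to row 1. P = [[6]], Q = [[1]].
Insert 4: 4 bumps 6 from row 1; 6 starts row 2. P = [[4], [6]], Q = [[1], [2]].
Insert 9: appended to row 1. P = [[4, 9], [6]], Q = [[1, 3], [2]].
Insert 8: 8 bumps 9 from row 1; 9 appends to row 2. P = [[4, 8], [6, 9]], Q = [[1, 3], [2, 4]].
Insert 1: 1 bumps 4 from row 1; 4 bumps 6 from row 2; 6 starts row 3. P = [[1, 8], [4, 9], [6]], Q = [[1, 3], [2, 4], [5]].
Insert 7: 7 bumps 8 from row 1; 8 bumps 9 from row 2; 9 appends to row 3. P = [[1, 7], [4, 8], [6, 9]], Q = [[1, 3], [2, 4], [5, 6]].
Insert 2: 2 bumps 7 from row 1; 7 bumps 8 from row 2; 8 bumps 9 from row 3; 9 starts row 4. P = [[1, 2], [4, 7], [6, 8], [9]], Q = [[1, 3], [2, 4], [5, 6], [7]].
Insert 5: appended to row 1. P = [[1, 2, 5], [4, 7], [6, 8], [9]], Q = [[1, 3, 8], [2, 4], [5, 6], [7]].
Insert 3: 3 bumps 5 from row 1; 5 bumps 7 from row 2; 7 bumps 8 from row 3; 8 bumps 9 from row 4; 9 starts row 5. P = [[1, 2, 3], [4, 5], [6, 7], [8], [9]], Q = [[1, 3, 8], [2, 4], [5, 6], [7], [9]].

So P = [[1, 2, 3], [4, 5], [6, 7], [8], [9]], Q = [[1, 3, 8], [2, 4], [5, 6], [7], [9]].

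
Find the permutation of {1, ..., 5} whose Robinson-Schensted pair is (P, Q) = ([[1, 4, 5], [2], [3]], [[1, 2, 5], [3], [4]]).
3 4 2 1 5

Reverse the RSK construction: for i from n down to 1, find the cell of Q containing i, remove the entry at that cell from P, and reverse-bump it up through P; the value ejected from row 1 is w(i).

Step i=5: Q has 5 at row 1, column 3; remove that cell from P, ejecting 5. So w(5) = 5. P is now [[1, 4], [2], [3]].
Step i=4: Q has 4 at row 3, column 1; remove 3 from row 3 of P and reverse-bump: 3 enters row 2 and ejects 2; 2 enters row 1 and ejects 1. So w(4) = 1. P is now [[2, 4], [3]].
Step i=3: Q has 3 at row 2, column 1; remove 3 from row 2 of P and reverse-bump: 3 enters row 1 and ejects 2. So w(3) = 2. P is now [[3, 4]].
Step i=2: Q has 2 at row 1, column 2; remove that cell from P, ejecting 4. So w(2) = 4. P is now [[3]].
Step i=1: Q has 1 at row 1, column 1; remove that cell from P, ejecting 3. So w(1) = 3. P is now [].

So w = 3 4 2 1 5.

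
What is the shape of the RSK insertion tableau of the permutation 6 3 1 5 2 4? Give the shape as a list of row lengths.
[3, 2, 1]

Row-insert each entry into an empty tableau.

After inserting 6: P = [[6]].
After inserting 3: P = [[3], [6]].
After inserting 1: P = [[1], [3], [6]].
After inserting 5: P = [[1, 5], [3], [6]].
After inserting 2: P = [[1, 2], [3, 5], [6]].
After inserting 4: P = [[1, 2, 4], [3, 5], [6]].

The final insertion tableau P = [[1, 2, 4], [3, 5], [6]] has shape [3, 2, 1].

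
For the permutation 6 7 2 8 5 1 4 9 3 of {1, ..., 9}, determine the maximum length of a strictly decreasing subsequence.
4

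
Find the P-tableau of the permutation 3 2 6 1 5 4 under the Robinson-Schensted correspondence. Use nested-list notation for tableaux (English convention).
P = [[1, 4], [2, 5], [3, 6]]

After inserting 3: P = [[3]].
After inserting 2: P = [[2], [3]].
After inserting 6: P = [[2, 6], [3]].
After inserting 1: P = [[1, 6], [2], [3]].
After inserting 5: P = [[1, 5], [2, 6], [3]].
After inserting 4: P = [[1, 4], [2, 5], [3, 6]].

So P = [[1, 4], [2, 5], [3, 6]].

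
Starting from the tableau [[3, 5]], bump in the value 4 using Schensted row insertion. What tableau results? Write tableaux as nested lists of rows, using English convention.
[[3, 4], [5]]

In row 1, 4 replaces 5 (the leftmost entry greater than 4); 5 is bumped to row 2. 5 starts a new row 2. The new tableau is [[3, 4], [5]].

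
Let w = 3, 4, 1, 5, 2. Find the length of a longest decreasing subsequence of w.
2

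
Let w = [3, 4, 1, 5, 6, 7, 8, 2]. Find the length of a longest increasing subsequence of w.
6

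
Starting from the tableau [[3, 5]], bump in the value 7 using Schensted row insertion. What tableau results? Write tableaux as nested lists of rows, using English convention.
7 is larger than every entry of row 1, so it is appended to row 1. The new tableau is [[3, 5, 7]].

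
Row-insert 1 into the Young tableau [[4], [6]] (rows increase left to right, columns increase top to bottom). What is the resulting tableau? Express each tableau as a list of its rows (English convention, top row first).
[[1], [4], [6]]

In row 1, 1 replaces 4 (the leftmost entry greater than 1); 4 is bumped to row 2. In row 2, 4 replaces 6 (the leftmost entry greater than 4); 6 is bumped to row 3. 6 starts a new row 3. The new tableau is [[1], [4], [6]].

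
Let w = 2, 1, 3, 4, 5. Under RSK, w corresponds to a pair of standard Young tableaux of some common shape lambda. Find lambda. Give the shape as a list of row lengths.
[4, 1]

Row-insert each entry into an empty tableau.

After inserting 2: P = [[2]].
After inserting 1: P = [[1], [2]].
After inserting 3: P = [[1, 3], [2]].
After inserting 4: P = [[1, 3, 4], [2]].
After inserting 5: P = [[1, 3, 4, 5], [2]].

The final insertion tableau P = [[1, 3, 4, 5], [2]] has shape [4, 1].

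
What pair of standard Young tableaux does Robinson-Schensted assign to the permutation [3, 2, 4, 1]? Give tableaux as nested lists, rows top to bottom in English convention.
Insert each entry of the permutation into P by Schensted row insertion, recording in Q the position of each new cell.

Insert 3: appended to row 1. P = [[3]], Q = [[1]].
Insert 2: 2 bumps 3 from row 1; 3 starts row 2. P = [[2], [3]], Q = [[1], [2]].
Insert 4: appended to row 1. P = [[2, 4], [3]], Q = [[1, 3], [2]].
Insert 1: 1 bumps 2 from row 1; 2 bumps 3 from row 2; 3 starts row 3. P = [[1, 4], [2], [3]], Q = [[1, 3], [2], [4]].

So P = [[1, 4], [2], [3]], Q = [[1, 3], [2], [4]].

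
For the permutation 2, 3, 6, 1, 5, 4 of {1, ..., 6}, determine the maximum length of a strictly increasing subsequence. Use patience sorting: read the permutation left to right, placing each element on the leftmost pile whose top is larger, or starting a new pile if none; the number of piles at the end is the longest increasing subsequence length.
2: new pile. tops = [2]
3: new pile. tops = [2, 3]
6: new pile. tops = [2, 3, 6]
1: onto pile 1 (replacing 2). tops = [1, 3, 6]
5: onto pile 3 (replacing 6). tops = [1, 3, 5]
4: onto pile 3 (replacing 5). tops = [1, 3, 4]

3 piles, so the longest increasing subsequence has length 3.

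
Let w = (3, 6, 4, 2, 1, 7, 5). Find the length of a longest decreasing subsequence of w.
4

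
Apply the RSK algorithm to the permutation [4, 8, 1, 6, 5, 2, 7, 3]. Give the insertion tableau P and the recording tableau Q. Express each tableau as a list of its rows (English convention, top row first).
Insert each entry of the permutation into P by Schensted row insertion, recording in Q the position of each new cell.

After inserting 4: P = [[4]].
After inserting 8: P = [[4, 8]].
After inserting 1: P = [[1, 8], [4]].
After inserting 6: P = [[1, 6], [4, 8]].
After inserting 5: P = [[1, 5], [4, 6], [8]].
After inserting 2: P = [[1, 2], [4, 5], [6], [8]].
After inserting 7: P = [[1, 2, 7], [4, 5], [6], [8]].
After inserting 3: P = [[1, 2, 3], [4, 5, 7], [6], [8]].

So P = [[1, 2, 3], [4, 5, 7], [6], [8]], Q = [[1, 2, 7], [3, 4, 8], [5], [6]].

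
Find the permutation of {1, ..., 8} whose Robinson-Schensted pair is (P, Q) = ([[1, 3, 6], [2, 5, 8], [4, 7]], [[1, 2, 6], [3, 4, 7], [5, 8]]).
Reverse RSK: for i = n, n-1, ..., 1, locate i in Q, remove the corresponding corner cell from P, and reverse-bump its entry up through P; the value ejected from row 1 is w(i).

So w = 4 7 2 5 1 8 6 3.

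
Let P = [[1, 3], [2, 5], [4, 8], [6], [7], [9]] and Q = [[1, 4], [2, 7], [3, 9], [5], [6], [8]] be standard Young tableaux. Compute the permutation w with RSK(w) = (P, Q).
Reverse the RSK construction: for i from n down to 1, find the cell of Q containing i, remove the entry at that cell from P, and reverse-bump it up through P; the value ejected from row 1 is w(i).

Step i=9: Q has 9 at row 3, column 2; remove 8 from row 3 of P and reverse-bump: 8 enters row 2 and ejects 5; 5 enters row 1 and ejects 3. So w(9) = 3. P is now [[1, 5], [2, 8], [4], [6], [7], [9]].
Step i=8: Q has 8 at row 6, column 1; remove 9 from row 6 of P and reverse-bump: 9 enters row 5 and ejects 7; 7 enters row 4 and ejects 6; 6 enters row 3 and ejects 4; 4 enters row 2 and ejects 2; 2 enters row 1 and ejects 1. So w(8) = 1. P is now [[2, 5], [4, 8], [6], [7], [9]].
Step i=7: Q has 7 at row 2, column 2; remove 8 from row 2 of P and reverse-bump: 8 enters row 1 and ejects 5. So w(7) = 5. P is now [[2, 8], [4], [6], [7], [9]].
Step i=6: Q has 6 at row 5, column 1; remove 9 from row 5 of P and reverse-bump: 9 enters row 4 and ejects 7; 7 enters row 3 and ejects 6; 6 enters row 2 and ejects 4; 4 enters row 1 and ejects 2. So w(6) = 2. P is now [[4, 8], [6], [7], [9]].
Step i=5: Q has 5 at row 4, column 1; remove 9 from row 4 of P and reverse-bump: 9 enters row 3 and ejects 7; 7 enters row 2 and ejects 6; 6 enters row 1 and ejects 4. So w(5) = 4. P is now [[6, 8], [7], [9]].
Step i=4: Q has 4 at row 1, column 2; remove that cell from P, ejecting 8. So w(4) = 8. P is now [[6], [7], [9]].
Step i=3: Q has 3 at row 3, column 1; remove 9 from row 3 of P and reverse-bump: 9 enters row 2 and ejects 7; 7 enters row 1 and ejects 6. So w(3) = 6. P is now [[7], [9]].
Step i=2: Q has 2 at row 2, column 1; remove 9 from row 2 of P and reverse-bump: 9 enters row 1 and ejects 7. So w(2) = 7. P is now [[9]].
Step i=1: Q has 1 at row 1, column 1; remove that cell from P, ejecting 9. So w(1) = 9. P is now [].

So w = 9 7 6 8 4 2 5 1 3.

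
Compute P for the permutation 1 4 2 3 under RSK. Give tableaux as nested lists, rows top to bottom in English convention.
Insert 1: appended to row 1. P = [[1]].
Insert 4: appended to row 1. P = [[1, 4]].
Insert 2: 2 bumps 4 from row 1; 4 starts row 2. P = [[1, 2], [4]].
Insert 3: appended to row 1. P = [[1, 2, 3], [4]].

So P = [[1, 2, 3], [4]].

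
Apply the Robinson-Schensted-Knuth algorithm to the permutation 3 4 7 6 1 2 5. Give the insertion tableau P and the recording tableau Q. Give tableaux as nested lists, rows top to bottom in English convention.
P = [[1, 2, 5], [3, 4, 6], [7]], Q = [[1, 2, 3], [4, 6, 7], [5]]

Insert each entry of the permutation into P by Schensted row insertion, recording in Q the position of each new cell.

Insert 3: appended to row 1. P = [[3]].
Insert 4: appended to row 1. P = [[3, 4]].
Insert 7: appended to row 1. P = [[3, 4, 7]].
Insert 6: 6 bumps 7 from row 1; 7 starts row 2. P = [[3, 4, 6], [7]].
Insert 1: 1 bumps 3 from row 1; 3 bumps 7 from row 2; 7 starts row 3. P = [[1, 4, 6], [3], [7]].
Insert 2: 2 bumps 4 from row 1; 4 appends to row 2. P = [[1, 2, 6], [3, 4], [7]].
Insert 5: 5 bumps 6 from row 1; 6 appends to row 2. P = [[1, 2, 5], [3, 4, 6], [7]].

So P = [[1, 2, 5], [3, 4, 6], [7]], Q = [[1, 2, 3], [4, 6, 7], [5]].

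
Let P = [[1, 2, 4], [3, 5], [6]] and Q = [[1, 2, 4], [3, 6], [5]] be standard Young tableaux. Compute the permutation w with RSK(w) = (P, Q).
1 6 3 5 2 4

Reverse the RSK construction: for i from n down to 1, find the cell of Q containing i, remove the entry at that cell from P, and reverse-bump it up through P; the value ejected from row 1 is w(i).

Step i=6: Q has 6 at row 2, column 2; remove 5 from row 2 of P and reverse-bump: 5 enters row 1 and ejects 4. So w(6) = 4. P is now [[1, 2, 5], [3], [6]].
Step i=5: Q has 5 at row 3, column 1; remove 6 from row 3 of P and reverse-bump: 6 enters row 2 and ejects 3; 3 enters row 1 and ejects 2. So w(5) = 2. P is now [[1, 3, 5], [6]].
Step i=4: Q has 4 at row 1, column 3; remove that cell from P, ejecting 5. So w(4) = 5. P is now [[1, 3], [6]].
Step i=3: Q has 3 at row 2, column 1; remove 6 from row 2 of P and reverse-bump: 6 enters row 1 and ejects 3. So w(3) = 3. P is now [[1, 6]].
Step i=2: Q has 2 at row 1, column 2; remove that cell from P, ejecting 6. So w(2) = 6. P is now [[1]].
Step i=1: Q has 1 at row 1, column 1; remove that cell from P, ejecting 1. So w(1) = 1. P is now [].

So w = 1 6 3 5 2 4.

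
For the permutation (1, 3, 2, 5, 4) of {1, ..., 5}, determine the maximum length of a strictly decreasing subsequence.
2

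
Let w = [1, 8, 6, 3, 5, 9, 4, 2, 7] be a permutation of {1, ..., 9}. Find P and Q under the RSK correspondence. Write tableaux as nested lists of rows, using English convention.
Insert each entry of the permutation into P by Schensted row insertion, recording in Q the position of each new cell.

Insert 1: appended to row 1. P = [[1]], Q = [[1]].
Insert 8: appended to row 1. P = [[1, 8]], Q = [[1, 2]].
Insert 6: 6 bumps 8 from row 1; 8 starts row 2. P = [[1, 6], [8]], Q = [[1, 2], [3]].
Insert 3: 3 bumps 6 from row 1; 6 bumps 8 from row 2; 8 starts row 3. P = [[1, 3], [6], [8]], Q = [[1, 2], [3], [4]].
Insert 5: appended to row 1. P = [[1, 3, 5], [6], [8]], Q = [[1, 2, 5], [3], [4]].
Insert 9: appended to row 1. P = [[1, 3, 5, 9], [6], [8]], Q = [[1, 2, 5, 6], [3], [4]].
Insert 4: 4 bumps 5 from row 1; 5 bumps 6 from row 2; 6 bumps 8 from row 3; 8 starts row 4. P = [[1, 3, 4, 9], [5], [6], [8]], Q = [[1, 2, 5, 6], [3], [4], [7]].
Insert 2: 2 bumps 3 from row 1; 3 bumps 5 from row 2; 5 bumps 6 from row 3; 6 bumps 8 from row 4; 8 starts row 5. P = [[1, 2, 4, 9], [3], [5], [6], [8]], Q = [[1, 2, 5, 6], [3], [4], [7], [8]].
Insert 7: 7 bumps 9 from row 1; 9 appends to row 2. P = [[1, 2, 4, 7], [3, 9], [5], [6], [8]], Q = [[1, 2, 5, 6], [3, 9], [4], [7], [8]].

So P = [[1, 2, 4, 7], [3, 9], [5], [6], [8]], Q = [[1, 2, 5, 6], [3, 9], [4], [7], [8]].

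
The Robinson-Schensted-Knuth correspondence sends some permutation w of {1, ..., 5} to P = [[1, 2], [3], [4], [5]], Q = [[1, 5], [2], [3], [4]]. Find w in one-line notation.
5 4 3 1 2

Reverse the RSK construction: for i from n down to 1, find the cell of Q containing i, remove the entry at that cell from P, and reverse-bump it up through P; the value ejected from row 1 is w(i).

Step i=5: Q has 5 at row 1, column 2; remove that cell from P, ejecting 2. So w(5) = 2. P is now [[1], [3], [4], [5]].
Step i=4: Q has 4 at row 4, column 1; remove 5 from row 4 of P and reverse-bump: 5 enters row 3 and ejects 4; 4 enters row 2 and ejects 3; 3 enters row 1 and ejects 1. So w(4) = 1. P is now [[3], [4], [5]].
Step i=3: Q has 3 at row 3, column 1; remove 5 from row 3 of P and reverse-bump: 5 enters row 2 and ejects 4; 4 enters row 1 and ejects 3. So w(3) = 3. P is now [[4], [5]].
Step i=2: Q has 2 at row 2, column 1; remove 5 from row 2 of P and reverse-bump: 5 enters row 1 and ejects 4. So w(2) = 4. P is now [[5]].
Step i=1: Q has 1 at row 1, column 1; remove that cell from P, ejecting 5. So w(1) = 5. P is now [].

So w = 5 4 3 1 2.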